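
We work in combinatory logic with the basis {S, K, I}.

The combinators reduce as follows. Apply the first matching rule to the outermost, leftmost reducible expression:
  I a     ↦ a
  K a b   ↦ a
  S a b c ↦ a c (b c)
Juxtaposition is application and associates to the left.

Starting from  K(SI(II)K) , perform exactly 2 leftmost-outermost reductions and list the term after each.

  start: K(SI(II)K)
  →1  K(IK(IIK))
  →2  K(K(IIK))

Answer: after 2 steps: K(K(IIK))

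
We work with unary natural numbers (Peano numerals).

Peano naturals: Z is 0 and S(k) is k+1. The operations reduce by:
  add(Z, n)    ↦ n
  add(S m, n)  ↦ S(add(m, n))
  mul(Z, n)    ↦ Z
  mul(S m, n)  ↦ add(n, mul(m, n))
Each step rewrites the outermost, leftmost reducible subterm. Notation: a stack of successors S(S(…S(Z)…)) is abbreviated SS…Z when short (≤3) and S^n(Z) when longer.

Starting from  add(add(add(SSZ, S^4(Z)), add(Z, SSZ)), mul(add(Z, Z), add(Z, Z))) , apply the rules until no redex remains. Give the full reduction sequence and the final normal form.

  start: add(add(add(SSZ, S^4(Z)), add(Z, SSZ)), mul(add(Z, Z), add(Z, Z)))
  [1] add(add(S(add(SZ, S^4(Z))), add(Z, SSZ)), mul(add(Z, Z), add(Z, Z)))
  [2] add(S(add(add(SZ, S^4(Z)), add(Z, SSZ))), mul(add(Z, Z), add(Z, Z)))
  [3] S(add(add(add(SZ, S^4(Z)), add(Z, SSZ)), mul(add(Z, Z), add(Z, Z))))
  [4] S(add(add(S(add(Z, S^4(Z))), add(Z, SSZ)), mul(add(Z, Z), add(Z, Z))))
  [5] S(add(S(add(add(Z, S^4(Z)), add(Z, SSZ))), mul(add(Z, Z), add(Z, Z))))
  [6] S(S(add(add(add(Z, S^4(Z)), add(Z, SSZ)), mul(add(Z, Z), add(Z, Z)))))
  [7] S(S(add(add(S^4(Z), add(Z, SSZ)), mul(add(Z, Z), add(Z, Z)))))
  [8] S(S(add(S(add(SSSZ, add(Z, SSZ))), mul(add(Z, Z), add(Z, Z)))))
  [9] S(S(S(add(add(SSSZ, add(Z, SSZ)), mul(add(Z, Z), add(Z, Z))))))
  [10] S(S(S(add(S(add(SSZ, add(Z, SSZ))), mul(add(Z, Z), add(Z, Z))))))
  [11] S(S(S(S(add(add(SSZ, add(Z, SSZ)), mul(add(Z, Z), add(Z, Z)))))))
  [12] S(S(S(S(add(S(add(SZ, add(Z, SSZ))), mul(add(Z, Z), add(Z, Z)))))))
  [13] S(S(S(S(S(add(add(SZ, add(Z, SSZ)), mul(add(Z, Z), add(Z, Z))))))))
  [14] S(S(S(S(S(add(S(add(Z, add(Z, SSZ))), mul(add(Z, Z), add(Z, Z))))))))
  [15] S(S(S(S(S(S(add(add(Z, add(Z, SSZ)), mul(add(Z, Z), add(Z, Z)))))))))
  [16] S(S(S(S(S(S(add(add(Z, SSZ), mul(add(Z, Z), add(Z, Z)))))))))
  [17] S(S(S(S(S(S(add(SSZ, mul(add(Z, Z), add(Z, Z)))))))))
  [18] S(S(S(S(S(S(S(add(SZ, mul(add(Z, Z), add(Z, Z))))))))))
  [19] S(S(S(S(S(S(S(S(add(Z, mul(add(Z, Z), add(Z, Z)))))))))))
  [20] S(S(S(S(S(S(S(S(mul(add(Z, Z), add(Z, Z))))))))))
  [21] S(S(S(S(S(S(S(S(mul(Z, add(Z, Z))))))))))
  [22] S^8(Z)

Answer: normal form = S^8(Z)  (in 22 steps)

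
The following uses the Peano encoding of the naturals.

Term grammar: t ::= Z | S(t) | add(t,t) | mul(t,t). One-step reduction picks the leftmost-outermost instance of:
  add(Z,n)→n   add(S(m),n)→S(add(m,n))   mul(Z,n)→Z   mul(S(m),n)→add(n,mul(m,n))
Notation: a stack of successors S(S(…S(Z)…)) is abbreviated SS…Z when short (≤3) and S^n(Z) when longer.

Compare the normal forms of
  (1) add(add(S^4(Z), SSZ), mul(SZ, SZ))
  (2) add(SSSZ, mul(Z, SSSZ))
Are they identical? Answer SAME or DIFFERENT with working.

Term A:
  start: add(add(S^4(Z), SSZ), mul(SZ, SZ))
  [1] add(S(add(SSSZ, SSZ)), mul(SZ, SZ))
  [2] S(add(add(SSSZ, SSZ), mul(SZ, SZ)))
  [3] S(add(S(add(SSZ, SSZ)), mul(SZ, SZ)))
  [4] S(S(add(add(SSZ, SSZ), mul(SZ, SZ))))
  [5] S(S(add(S(add(SZ, SSZ)), mul(SZ, SZ))))
  [6] S(S(S(add(add(SZ, SSZ), mul(SZ, SZ)))))
  [7] S(S(S(add(S(add(Z, SSZ)), mul(SZ, SZ)))))
  [8] S(S(S(S(add(add(Z, SSZ), mul(SZ, SZ))))))
  [9] S(S(S(S(add(SSZ, mul(SZ, SZ))))))
  [10] S(S(S(S(S(add(SZ, mul(SZ, SZ)))))))
  [11] S(S(S(S(S(S(add(Z, mul(SZ, SZ))))))))
  [12] S(S(S(S(S(S(mul(SZ, SZ)))))))
  [13] S(S(S(S(S(S(add(SZ, mul(Z, SZ))))))))
  [14] S(S(S(S(S(S(S(add(Z, mul(Z, SZ)))))))))
  [15] S(S(S(S(S(S(S(mul(Z, SZ))))))))
  [16] S^7(Z)

Term B:
  start: add(SSSZ, mul(Z, SSSZ))
  [1] S(add(SSZ, mul(Z, SSSZ)))
  [2] S(S(add(SZ, mul(Z, SSSZ))))
  [3] S(S(S(add(Z, mul(Z, SSSZ)))))
  [4] S(S(S(mul(Z, SSSZ))))
  [5] SSSZ

Answer: DIFFERENT — A ⇓ S^7(Z), B ⇓ SSSZ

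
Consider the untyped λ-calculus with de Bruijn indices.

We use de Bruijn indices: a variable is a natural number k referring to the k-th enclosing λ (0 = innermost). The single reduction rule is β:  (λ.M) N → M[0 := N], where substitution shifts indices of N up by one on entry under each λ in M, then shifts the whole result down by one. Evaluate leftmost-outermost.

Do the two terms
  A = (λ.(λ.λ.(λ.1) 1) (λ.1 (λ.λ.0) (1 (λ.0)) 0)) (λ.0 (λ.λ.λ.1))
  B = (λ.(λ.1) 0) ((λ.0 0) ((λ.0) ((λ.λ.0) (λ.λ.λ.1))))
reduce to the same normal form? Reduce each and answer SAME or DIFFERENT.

Term A:
  start: (λ.(λ.λ.(λ.1) 1) (λ.1 (λ.λ.0) (1 (λ.0)) 0)) (λ.0 (λ.λ.λ.1))
  step 1: (λ.λ.(λ.1) 1) (λ.(λ.0 (λ.λ.λ.1)) (λ.λ.0) ((λ.0 (λ.λ.λ.1)) (λ.0)) 0)
  step 2: λ.(λ.1) (λ.(λ.0 (λ.λ.λ.1)) (λ.λ.0) ((λ.0 (λ.λ.λ.1)) (λ.0)) 0)
  step 3: λ.0

Term B:
  start: (λ.(λ.1) 0) ((λ.0 0) ((λ.0) ((λ.λ.0) (λ.λ.λ.1))))
  step 1: (λ.(λ.0 0) ((λ.0) ((λ.λ.0) (λ.λ.λ.1)))) ((λ.0 0) ((λ.0) ((λ.λ.0) (λ.λ.λ.1))))
  step 2: (λ.0 0) ((λ.0) ((λ.λ.0) (λ.λ.λ.1)))
  step 3: (λ.0) ((λ.λ.0) (λ.λ.λ.1)) ((λ.0) ((λ.λ.0) (λ.λ.λ.1)))
  step 4: (λ.λ.0) (λ.λ.λ.1) ((λ.0) ((λ.λ.0) (λ.λ.λ.1)))
  step 5: (λ.0) ((λ.0) ((λ.λ.0) (λ.λ.λ.1)))
  step 6: (λ.0) ((λ.λ.0) (λ.λ.λ.1))
  step 7: (λ.λ.0) (λ.λ.λ.1)
  step 8: λ.0

Answer: SAME — A ⇓ λ.0, B ⇓ λ.0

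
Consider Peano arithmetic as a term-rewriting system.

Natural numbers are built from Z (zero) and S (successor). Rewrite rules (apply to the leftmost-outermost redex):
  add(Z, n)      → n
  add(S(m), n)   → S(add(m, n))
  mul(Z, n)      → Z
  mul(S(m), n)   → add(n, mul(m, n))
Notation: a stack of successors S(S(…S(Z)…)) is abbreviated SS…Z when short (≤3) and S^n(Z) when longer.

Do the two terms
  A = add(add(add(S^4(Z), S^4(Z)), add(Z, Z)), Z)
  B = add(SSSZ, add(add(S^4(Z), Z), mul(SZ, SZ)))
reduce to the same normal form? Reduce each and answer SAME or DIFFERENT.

Term A:
  start: add(add(add(S^4(Z), S^4(Z)), add(Z, Z)), Z)
  step 1: add(add(S(add(SSSZ, S^4(Z))), add(Z, Z)), Z)
  step 2: add(S(add(add(SSSZ, S^4(Z)), add(Z, Z))), Z)
  step 3: S(add(add(add(SSSZ, S^4(Z)), add(Z, Z)), Z))
  step 4: S(add(add(S(add(SSZ, S^4(Z))), add(Z, Z)), Z))
  step 5: S(add(S(add(add(SSZ, S^4(Z)), add(Z, Z))), Z))
  step 6: S(S(add(add(add(SSZ, S^4(Z)), add(Z, Z)), Z)))
  step 7: S(S(add(add(S(add(SZ, S^4(Z))), add(Z, Z)), Z)))
  step 8: S(S(add(S(add(add(SZ, S^4(Z)), add(Z, Z))), Z)))
  step 9: S(S(S(add(add(add(SZ, S^4(Z)), add(Z, Z)), Z))))
  step 10: S(S(S(add(add(S(add(Z, S^4(Z))), add(Z, Z)), Z))))
  step 11: S(S(S(add(S(add(add(Z, S^4(Z)), add(Z, Z))), Z))))
  step 12: S(S(S(S(add(add(add(Z, S^4(Z)), add(Z, Z)), Z)))))
  step 13: S(S(S(S(add(add(S^4(Z), add(Z, Z)), Z)))))
  step 14: S(S(S(S(add(S(add(SSSZ, add(Z, Z))), Z)))))
  step 15: S(S(S(S(S(add(add(SSSZ, add(Z, Z)), Z))))))
  step 16: S(S(S(S(S(add(S(add(SSZ, add(Z, Z))), Z))))))
  step 17: S(S(S(S(S(S(add(add(SSZ, add(Z, Z)), Z)))))))
  step 18: S(S(S(S(S(S(add(S(add(SZ, add(Z, Z))), Z)))))))
  step 19: S(S(S(S(S(S(S(add(add(SZ, add(Z, Z)), Z))))))))
  step 20: S(S(S(S(S(S(S(add(S(add(Z, add(Z, Z))), Z))))))))
  step 21: S(S(S(S(S(S(S(S(add(add(Z, add(Z, Z)), Z)))))))))
  step 22: S(S(S(S(S(S(S(S(add(add(Z, Z), Z)))))))))
  step 23: S(S(S(S(S(S(S(S(add(Z, Z)))))))))
  step 24: S^8(Z)

Term B:
  start: add(SSSZ, add(add(S^4(Z), Z), mul(SZ, SZ)))
  step 1: S(add(SSZ, add(add(S^4(Z), Z), mul(SZ, SZ))))
  step 2: S(S(add(SZ, add(add(S^4(Z), Z), mul(SZ, SZ)))))
  step 3: S(S(S(add(Z, add(add(S^4(Z), Z), mul(SZ, SZ))))))
  step 4: S(S(S(add(add(S^4(Z), Z), mul(SZ, SZ)))))
  step 5: S(S(S(add(S(add(SSSZ, Z)), mul(SZ, SZ)))))
  step 6: S(S(S(S(add(add(SSSZ, Z), mul(SZ, SZ))))))
  step 7: S(S(S(S(add(S(add(SSZ, Z)), mul(SZ, SZ))))))
  step 8: S(S(S(S(S(add(add(SSZ, Z), mul(SZ, SZ)))))))
  step 9: S(S(S(S(S(add(S(add(SZ, Z)), mul(SZ, SZ)))))))
  step 10: S(S(S(S(S(S(add(add(SZ, Z), mul(SZ, SZ))))))))
  step 11: S(S(S(S(S(S(add(S(add(Z, Z)), mul(SZ, SZ))))))))
  step 12: S(S(S(S(S(S(S(add(add(Z, Z), mul(SZ, SZ)))))))))
  step 13: S(S(S(S(S(S(S(add(Z, mul(SZ, SZ)))))))))
  step 14: S(S(S(S(S(S(S(mul(SZ, SZ))))))))
  step 15: S(S(S(S(S(S(S(add(SZ, mul(Z, SZ)))))))))
  step 16: S(S(S(S(S(S(S(S(add(Z, mul(Z, SZ))))))))))
  step 17: S(S(S(S(S(S(S(S(mul(Z, SZ)))))))))
  step 18: S^8(Z)

Answer: SAME — A ⇓ S^8(Z), B ⇓ S^8(Z)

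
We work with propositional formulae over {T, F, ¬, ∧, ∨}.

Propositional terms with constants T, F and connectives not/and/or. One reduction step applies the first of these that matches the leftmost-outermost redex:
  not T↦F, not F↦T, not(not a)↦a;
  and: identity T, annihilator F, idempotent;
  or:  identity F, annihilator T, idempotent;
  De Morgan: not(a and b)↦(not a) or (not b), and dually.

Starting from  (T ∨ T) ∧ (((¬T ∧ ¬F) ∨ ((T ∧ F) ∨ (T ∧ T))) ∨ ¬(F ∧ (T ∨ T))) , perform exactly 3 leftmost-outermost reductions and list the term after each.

Answer: after 3 steps: ((F ∧ ¬F) ∨ ((T ∧ F) ∨ (T ∧ T))) ∨ ¬(F ∧ (T ∨ T))

Derivation:
  start: (T ∨ T) ∧ (((¬T ∧ ¬F) ∨ ((T ∧ F) ∨ (T ∧ T))) ∨ ¬(F ∧ (T ∨ T)))
  step 1: T ∧ (((¬T ∧ ¬F) ∨ ((T ∧ F) ∨ (T ∧ T))) ∨ ¬(F ∧ (T ∨ T)))
  step 2: ((¬T ∧ ¬F) ∨ ((T ∧ F) ∨ (T ∧ T))) ∨ ¬(F ∧ (T ∨ T))
  step 3: ((F ∧ ¬F) ∨ ((T ∧ F) ∨ (T ∧ T))) ∨ ¬(F ∧ (T ∨ T))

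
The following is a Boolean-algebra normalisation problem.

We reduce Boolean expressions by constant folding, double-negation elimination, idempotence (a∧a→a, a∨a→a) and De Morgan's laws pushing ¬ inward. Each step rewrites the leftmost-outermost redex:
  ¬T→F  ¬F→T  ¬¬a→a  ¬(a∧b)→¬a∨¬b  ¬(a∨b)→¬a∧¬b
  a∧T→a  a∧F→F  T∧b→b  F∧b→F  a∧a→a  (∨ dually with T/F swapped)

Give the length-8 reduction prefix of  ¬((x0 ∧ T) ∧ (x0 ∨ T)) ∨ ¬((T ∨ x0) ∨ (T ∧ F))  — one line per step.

  start: ¬((x0 ∧ T) ∧ (x0 ∨ T)) ∨ ¬((T ∨ x0) ∨ (T ∧ F))
  [1] (¬(x0 ∧ T) ∨ ¬(x0 ∨ T)) ∨ ¬((T ∨ x0) ∨ (T ∧ F))
  [2] ((¬x0 ∨ ¬T) ∨ ¬(x0 ∨ T)) ∨ ¬((T ∨ x0) ∨ (T ∧ F))
  [3] ((¬x0 ∨ F) ∨ ¬(x0 ∨ T)) ∨ ¬((T ∨ x0) ∨ (T ∧ F))
  [4] (¬x0 ∨ ¬(x0 ∨ T)) ∨ ¬((T ∨ x0) ∨ (T ∧ F))
  [5] (¬x0 ∨ (¬x0 ∧ ¬T)) ∨ ¬((T ∨ x0) ∨ (T ∧ F))
  [6] (¬x0 ∨ (¬x0 ∧ F)) ∨ ¬((T ∨ x0) ∨ (T ∧ F))
  [7] (¬x0 ∨ F) ∨ ¬((T ∨ x0) ∨ (T ∧ F))
  [8] ¬x0 ∨ ¬((T ∨ x0) ∨ (T ∧ F))

Answer: after 8 steps: ¬x0 ∨ ¬((T ∨ x0) ∨ (T ∧ F))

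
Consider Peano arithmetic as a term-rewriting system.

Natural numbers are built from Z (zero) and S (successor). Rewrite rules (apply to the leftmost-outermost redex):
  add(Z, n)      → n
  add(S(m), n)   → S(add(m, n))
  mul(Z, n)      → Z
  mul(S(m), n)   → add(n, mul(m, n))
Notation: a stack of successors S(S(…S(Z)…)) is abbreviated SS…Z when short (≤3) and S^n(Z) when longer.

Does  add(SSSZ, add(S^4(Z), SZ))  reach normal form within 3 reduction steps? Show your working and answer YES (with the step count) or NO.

Answer: NO — after 3 steps the term is S(S(S(add(Z, add(S^4(Z), SZ))))), not yet normal

Working:
  start: add(SSSZ, add(S^4(Z), SZ))
  →1  S(add(SSZ, add(S^4(Z), SZ)))
  →2  S(S(add(SZ, add(S^4(Z), SZ))))
  →3  S(S(S(add(Z, add(S^4(Z), SZ)))))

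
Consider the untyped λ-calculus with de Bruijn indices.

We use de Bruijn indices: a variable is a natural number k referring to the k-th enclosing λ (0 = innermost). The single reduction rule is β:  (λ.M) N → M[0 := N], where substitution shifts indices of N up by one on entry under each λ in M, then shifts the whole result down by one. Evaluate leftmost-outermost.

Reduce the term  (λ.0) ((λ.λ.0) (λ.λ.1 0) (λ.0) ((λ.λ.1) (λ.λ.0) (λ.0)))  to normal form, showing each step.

  start: (λ.0) ((λ.λ.0) (λ.λ.1 0) (λ.0) ((λ.λ.1) (λ.λ.0) (λ.0)))
  →1  (λ.λ.0) (λ.λ.1 0) (λ.0) ((λ.λ.1) (λ.λ.0) (λ.0))
  →2  (λ.0) (λ.0) ((λ.λ.1) (λ.λ.0) (λ.0))
  →3  (λ.0) ((λ.λ.1) (λ.λ.0) (λ.0))
  →4  (λ.λ.1) (λ.λ.0) (λ.0)
  →5  (λ.λ.λ.0) (λ.0)
  →6  λ.λ.0

Answer: normal form = λ.λ.0  (in 6 steps)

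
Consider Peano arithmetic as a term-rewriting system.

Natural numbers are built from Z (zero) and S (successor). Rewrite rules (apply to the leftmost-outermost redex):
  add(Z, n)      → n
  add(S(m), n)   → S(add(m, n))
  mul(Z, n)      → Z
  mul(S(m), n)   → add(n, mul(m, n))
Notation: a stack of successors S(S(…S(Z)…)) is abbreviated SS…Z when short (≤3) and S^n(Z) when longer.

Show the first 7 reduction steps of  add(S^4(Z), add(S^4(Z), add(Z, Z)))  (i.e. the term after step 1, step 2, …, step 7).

  start: add(S^4(Z), add(S^4(Z), add(Z, Z)))
  step 1: S(add(SSSZ, add(S^4(Z), add(Z, Z))))
  step 2: S(S(add(SSZ, add(S^4(Z), add(Z, Z)))))
  step 3: S(S(S(add(SZ, add(S^4(Z), add(Z, Z))))))
  step 4: S(S(S(S(add(Z, add(S^4(Z), add(Z, Z)))))))
  step 5: S(S(S(S(add(S^4(Z), add(Z, Z))))))
  step 6: S(S(S(S(S(add(SSSZ, add(Z, Z)))))))
  step 7: S(S(S(S(S(S(add(SSZ, add(Z, Z))))))))

Answer: after 7 steps: S(S(S(S(S(S(add(SSZ, add(Z, Z))))))))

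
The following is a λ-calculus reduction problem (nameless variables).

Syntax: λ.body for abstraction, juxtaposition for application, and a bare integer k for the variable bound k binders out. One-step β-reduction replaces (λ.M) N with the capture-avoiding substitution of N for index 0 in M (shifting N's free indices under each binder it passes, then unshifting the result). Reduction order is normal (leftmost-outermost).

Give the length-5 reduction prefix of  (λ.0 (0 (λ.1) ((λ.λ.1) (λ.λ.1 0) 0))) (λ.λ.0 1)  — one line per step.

  start: (λ.0 (0 (λ.1) ((λ.λ.1) (λ.λ.1 0) 0))) (λ.λ.0 1)
  →1  (λ.λ.0 1) ((λ.λ.0 1) (λ.λ.λ.0 1) ((λ.λ.1) (λ.λ.1 0) (λ.λ.0 1)))
  →2  λ.0 ((λ.λ.0 1) (λ.λ.λ.0 1) ((λ.λ.1) (λ.λ.1 0) (λ.λ.0 1)))
  →3  λ.0 ((λ.0 (λ.λ.λ.0 1)) ((λ.λ.1) (λ.λ.1 0) (λ.λ.0 1)))
  →4  λ.0 ((λ.λ.1) (λ.λ.1 0) (λ.λ.0 1) (λ.λ.λ.0 1))
  →5  λ.0 ((λ.λ.λ.1 0) (λ.λ.0 1) (λ.λ.λ.0 1))

Answer: after 5 steps: λ.0 ((λ.λ.λ.1 0) (λ.λ.0 1) (λ.λ.λ.0 1))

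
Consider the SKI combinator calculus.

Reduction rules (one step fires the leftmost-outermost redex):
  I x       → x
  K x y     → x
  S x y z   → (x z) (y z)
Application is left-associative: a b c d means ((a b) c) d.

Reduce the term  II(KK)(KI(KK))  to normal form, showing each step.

  start: II(KK)(KI(KK))
  →1  I(KK)(KI(KK))
  →2  KK(KI(KK))
  →3  K

Answer: normal form = K  (in 3 steps)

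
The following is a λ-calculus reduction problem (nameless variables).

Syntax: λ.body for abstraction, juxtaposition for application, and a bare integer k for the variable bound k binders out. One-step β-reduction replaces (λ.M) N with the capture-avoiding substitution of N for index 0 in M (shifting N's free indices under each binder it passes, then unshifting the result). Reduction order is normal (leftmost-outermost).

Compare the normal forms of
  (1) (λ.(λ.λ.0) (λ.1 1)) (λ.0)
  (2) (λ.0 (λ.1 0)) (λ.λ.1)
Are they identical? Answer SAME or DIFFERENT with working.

Answer: DIFFERENT — A ⇓ λ.0, B ⇓ λ.λ.λ.1

Derivation:
Term A:
  start: (λ.(λ.λ.0) (λ.1 1)) (λ.0)
  →1  (λ.λ.0) (λ.(λ.0) (λ.0))
  →2  λ.0

Term B:
  start: (λ.0 (λ.1 0)) (λ.λ.1)
  →1  (λ.λ.1) (λ.(λ.λ.1) 0)
  →2  λ.λ.(λ.λ.1) 0
  →3  λ.λ.λ.1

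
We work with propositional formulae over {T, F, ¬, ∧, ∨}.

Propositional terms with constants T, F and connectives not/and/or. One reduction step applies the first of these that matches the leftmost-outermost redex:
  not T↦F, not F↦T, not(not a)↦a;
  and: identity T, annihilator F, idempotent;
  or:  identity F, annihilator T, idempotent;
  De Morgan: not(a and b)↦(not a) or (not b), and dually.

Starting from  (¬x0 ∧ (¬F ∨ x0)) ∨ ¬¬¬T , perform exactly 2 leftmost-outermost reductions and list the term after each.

Answer: after 2 steps: (¬x0 ∧ T) ∨ ¬¬¬T

Derivation:
  start: (¬x0 ∧ (¬F ∨ x0)) ∨ ¬¬¬T
  [1] (¬x0 ∧ (T ∨ x0)) ∨ ¬¬¬T
  [2] (¬x0 ∧ T) ∨ ¬¬¬T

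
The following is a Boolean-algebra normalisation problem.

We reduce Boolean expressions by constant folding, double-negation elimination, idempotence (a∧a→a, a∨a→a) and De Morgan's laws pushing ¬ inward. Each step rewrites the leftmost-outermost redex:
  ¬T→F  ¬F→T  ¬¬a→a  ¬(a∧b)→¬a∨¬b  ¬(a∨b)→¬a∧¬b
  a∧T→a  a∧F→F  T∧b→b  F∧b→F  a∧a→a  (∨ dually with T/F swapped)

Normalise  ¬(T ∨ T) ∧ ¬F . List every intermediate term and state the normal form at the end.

  start: ¬(T ∨ T) ∧ ¬F
  [1] (¬T ∧ ¬T) ∧ ¬F
  [2] ¬T ∧ ¬F
  [3] F ∧ ¬F
  [4] F

Answer: normal form = F  (in 4 steps)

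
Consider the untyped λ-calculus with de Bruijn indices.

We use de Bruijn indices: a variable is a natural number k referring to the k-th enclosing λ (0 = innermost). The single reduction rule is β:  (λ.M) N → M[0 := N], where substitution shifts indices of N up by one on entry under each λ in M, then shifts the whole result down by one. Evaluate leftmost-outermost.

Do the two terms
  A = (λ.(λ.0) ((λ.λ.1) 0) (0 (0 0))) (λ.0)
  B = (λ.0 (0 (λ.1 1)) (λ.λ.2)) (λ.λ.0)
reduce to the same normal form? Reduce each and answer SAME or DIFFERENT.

Answer: DIFFERENT — A ⇓ λ.0, B ⇓ λ.λ.λ.λ.0

Derivation:
Term A:
  start: (λ.(λ.0) ((λ.λ.1) 0) (0 (0 0))) (λ.0)
  →1  (λ.0) ((λ.λ.1) (λ.0)) ((λ.0) ((λ.0) (λ.0)))
  →2  (λ.λ.1) (λ.0) ((λ.0) ((λ.0) (λ.0)))
  →3  (λ.λ.0) ((λ.0) ((λ.0) (λ.0)))
  →4  λ.0

Term B:
  start: (λ.0 (0 (λ.1 1)) (λ.λ.2)) (λ.λ.0)
  →1  (λ.λ.0) ((λ.λ.0) (λ.(λ.λ.0) (λ.λ.0))) (λ.λ.λ.λ.0)
  →2  (λ.0) (λ.λ.λ.λ.0)
  →3  λ.λ.λ.λ.0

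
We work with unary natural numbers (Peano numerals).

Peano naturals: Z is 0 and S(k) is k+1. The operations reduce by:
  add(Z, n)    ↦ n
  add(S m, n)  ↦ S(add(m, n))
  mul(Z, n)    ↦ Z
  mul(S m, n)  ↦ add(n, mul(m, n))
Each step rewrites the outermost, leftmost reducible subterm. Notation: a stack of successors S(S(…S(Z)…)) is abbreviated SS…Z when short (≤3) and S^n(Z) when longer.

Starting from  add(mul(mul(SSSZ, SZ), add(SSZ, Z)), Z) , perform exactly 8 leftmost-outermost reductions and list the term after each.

Answer: after 8 steps: S(add(S(add(add(Z, Z), mul(add(Z, mul(SSZ, SZ)), add(SSZ, Z)))), Z))

Working:
  start: add(mul(mul(SSSZ, SZ), add(SSZ, Z)), Z)
  [1] add(mul(add(SZ, mul(SSZ, SZ)), add(SSZ, Z)), Z)
  [2] add(mul(S(add(Z, mul(SSZ, SZ))), add(SSZ, Z)), Z)
  [3] add(add(add(SSZ, Z), mul(add(Z, mul(SSZ, SZ)), add(SSZ, Z))), Z)
  [4] add(add(S(add(SZ, Z)), mul(add(Z, mul(SSZ, SZ)), add(SSZ, Z))), Z)
  [5] add(S(add(add(SZ, Z), mul(add(Z, mul(SSZ, SZ)), add(SSZ, Z)))), Z)
  [6] S(add(add(add(SZ, Z), mul(add(Z, mul(SSZ, SZ)), add(SSZ, Z))), Z))
  [7] S(add(add(S(add(Z, Z)), mul(add(Z, mul(SSZ, SZ)), add(SSZ, Z))), Z))
  [8] S(add(S(add(add(Z, Z), mul(add(Z, mul(SSZ, SZ)), add(SSZ, Z)))), Z))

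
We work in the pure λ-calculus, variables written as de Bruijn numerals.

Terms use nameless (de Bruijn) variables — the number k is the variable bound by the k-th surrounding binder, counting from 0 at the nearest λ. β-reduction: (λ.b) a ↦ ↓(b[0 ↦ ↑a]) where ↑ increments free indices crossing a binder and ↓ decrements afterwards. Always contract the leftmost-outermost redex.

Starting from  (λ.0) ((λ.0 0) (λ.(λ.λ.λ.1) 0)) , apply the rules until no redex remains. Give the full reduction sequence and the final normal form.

Answer: normal form = λ.λ.1  (in 4 steps)

Reduction:
  start: (λ.0) ((λ.0 0) (λ.(λ.λ.λ.1) 0))
  →1  (λ.0 0) (λ.(λ.λ.λ.1) 0)
  →2  (λ.(λ.λ.λ.1) 0) (λ.(λ.λ.λ.1) 0)
  →3  (λ.λ.λ.1) (λ.(λ.λ.λ.1) 0)
  →4  λ.λ.1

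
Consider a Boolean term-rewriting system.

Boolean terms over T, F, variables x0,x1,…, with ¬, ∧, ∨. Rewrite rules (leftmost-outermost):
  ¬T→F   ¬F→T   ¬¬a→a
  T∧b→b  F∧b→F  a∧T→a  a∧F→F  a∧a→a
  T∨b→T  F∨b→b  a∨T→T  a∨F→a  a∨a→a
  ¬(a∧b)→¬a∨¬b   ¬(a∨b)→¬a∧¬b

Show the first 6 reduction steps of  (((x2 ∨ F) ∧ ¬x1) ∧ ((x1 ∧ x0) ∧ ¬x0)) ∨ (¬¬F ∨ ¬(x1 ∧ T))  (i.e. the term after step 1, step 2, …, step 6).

Answer: after 6 steps: ((x2 ∧ ¬x1) ∧ ((x1 ∧ x0) ∧ ¬x0)) ∨ ¬x1

Working:
  start: (((x2 ∨ F) ∧ ¬x1) ∧ ((x1 ∧ x0) ∧ ¬x0)) ∨ (¬¬F ∨ ¬(x1 ∧ T))
  →1  ((x2 ∧ ¬x1) ∧ ((x1 ∧ x0) ∧ ¬x0)) ∨ (¬¬F ∨ ¬(x1 ∧ T))
  →2  ((x2 ∧ ¬x1) ∧ ((x1 ∧ x0) ∧ ¬x0)) ∨ (F ∨ ¬(x1 ∧ T))
  →3  ((x2 ∧ ¬x1) ∧ ((x1 ∧ x0) ∧ ¬x0)) ∨ ¬(x1 ∧ T)
  →4  ((x2 ∧ ¬x1) ∧ ((x1 ∧ x0) ∧ ¬x0)) ∨ (¬x1 ∨ ¬T)
  →5  ((x2 ∧ ¬x1) ∧ ((x1 ∧ x0) ∧ ¬x0)) ∨ (¬x1 ∨ F)
  →6  ((x2 ∧ ¬x1) ∧ ((x1 ∧ x0) ∧ ¬x0)) ∨ ¬x1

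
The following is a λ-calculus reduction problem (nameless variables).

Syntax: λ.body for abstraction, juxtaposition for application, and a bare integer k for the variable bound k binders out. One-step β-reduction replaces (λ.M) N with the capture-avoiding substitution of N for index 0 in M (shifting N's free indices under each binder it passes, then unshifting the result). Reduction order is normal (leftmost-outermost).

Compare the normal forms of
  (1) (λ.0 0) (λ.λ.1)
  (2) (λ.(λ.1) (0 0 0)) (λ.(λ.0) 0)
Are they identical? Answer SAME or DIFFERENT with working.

Term A:
  start: (λ.0 0) (λ.λ.1)
  [1] (λ.λ.1) (λ.λ.1)
  [2] λ.λ.λ.1

Term B:
  start: (λ.(λ.1) (0 0 0)) (λ.(λ.0) 0)
  [1] (λ.λ.(λ.0) 0) ((λ.(λ.0) 0) (λ.(λ.0) 0) (λ.(λ.0) 0))
  [2] λ.(λ.0) 0
  [3] λ.0

Answer: DIFFERENT — A ⇓ λ.λ.λ.1, B ⇓ λ.0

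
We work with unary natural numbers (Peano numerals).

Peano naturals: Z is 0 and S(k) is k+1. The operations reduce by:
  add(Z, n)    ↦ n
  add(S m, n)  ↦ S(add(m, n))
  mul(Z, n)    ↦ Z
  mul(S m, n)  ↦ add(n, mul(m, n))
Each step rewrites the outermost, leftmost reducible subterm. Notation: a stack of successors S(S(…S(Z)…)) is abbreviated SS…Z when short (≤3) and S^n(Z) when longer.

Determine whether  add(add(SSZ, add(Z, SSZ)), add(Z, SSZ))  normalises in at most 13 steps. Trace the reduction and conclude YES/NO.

  start: add(add(SSZ, add(Z, SSZ)), add(Z, SSZ))
  step 1: add(S(add(SZ, add(Z, SSZ))), add(Z, SSZ))
  step 2: S(add(add(SZ, add(Z, SSZ)), add(Z, SSZ)))
  step 3: S(add(S(add(Z, add(Z, SSZ))), add(Z, SSZ)))
  step 4: S(S(add(add(Z, add(Z, SSZ)), add(Z, SSZ))))
  step 5: S(S(add(add(Z, SSZ), add(Z, SSZ))))
  step 6: S(S(add(SSZ, add(Z, SSZ))))
  step 7: S(S(S(add(SZ, add(Z, SSZ)))))
  step 8: S(S(S(S(add(Z, add(Z, SSZ))))))
  step 9: S(S(S(S(add(Z, SSZ)))))
  step 10: S^6(Z)

Answer: YES — reaches normal form S^6(Z) in 10 ≤ 13 steps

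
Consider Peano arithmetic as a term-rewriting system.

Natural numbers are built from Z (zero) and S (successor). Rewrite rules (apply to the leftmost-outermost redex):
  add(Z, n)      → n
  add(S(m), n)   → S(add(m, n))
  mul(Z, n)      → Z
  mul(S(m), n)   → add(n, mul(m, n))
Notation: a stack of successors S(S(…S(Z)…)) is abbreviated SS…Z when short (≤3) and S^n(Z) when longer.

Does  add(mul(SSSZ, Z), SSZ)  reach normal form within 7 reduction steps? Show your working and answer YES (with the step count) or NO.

  start: add(mul(SSSZ, Z), SSZ)
  step 1: add(add(Z, mul(SSZ, Z)), SSZ)
  step 2: add(mul(SSZ, Z), SSZ)
  step 3: add(add(Z, mul(SZ, Z)), SSZ)
  step 4: add(mul(SZ, Z), SSZ)
  step 5: add(add(Z, mul(Z, Z)), SSZ)
  step 6: add(mul(Z, Z), SSZ)
  step 7: add(Z, SSZ)

Answer: NO — after 7 steps the term is add(Z, SSZ), not yet normal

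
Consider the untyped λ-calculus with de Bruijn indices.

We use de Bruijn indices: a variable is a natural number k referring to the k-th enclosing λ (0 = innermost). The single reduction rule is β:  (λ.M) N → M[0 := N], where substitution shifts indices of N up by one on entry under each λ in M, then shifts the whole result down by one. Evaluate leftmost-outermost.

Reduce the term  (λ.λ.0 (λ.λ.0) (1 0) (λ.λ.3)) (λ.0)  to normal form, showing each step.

Answer: normal form = λ.0 (λ.λ.0) 0 (λ.λ.λ.0)  (in 2 steps)

Derivation:
  start: (λ.λ.0 (λ.λ.0) (1 0) (λ.λ.3)) (λ.0)
  →1  λ.0 (λ.λ.0) ((λ.0) 0) (λ.λ.λ.0)
  →2  λ.0 (λ.λ.0) 0 (λ.λ.λ.0)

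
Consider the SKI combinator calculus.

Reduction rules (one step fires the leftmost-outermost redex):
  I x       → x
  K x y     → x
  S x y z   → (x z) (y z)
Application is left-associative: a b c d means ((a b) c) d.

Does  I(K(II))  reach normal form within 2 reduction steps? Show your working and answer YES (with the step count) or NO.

Answer: YES — reaches normal form KI in 2 ≤ 2 steps

Derivation:
  start: I(K(II))
  [1] K(II)
  [2] KI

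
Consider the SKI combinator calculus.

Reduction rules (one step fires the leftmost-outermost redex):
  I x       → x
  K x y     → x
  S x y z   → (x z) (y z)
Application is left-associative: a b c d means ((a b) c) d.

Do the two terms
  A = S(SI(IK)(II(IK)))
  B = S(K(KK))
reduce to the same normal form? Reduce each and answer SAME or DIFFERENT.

Term A:
  start: S(SI(IK)(II(IK)))
  →1  S(I(II(IK))(IK(II(IK))))
  →2  S(II(IK)(IK(II(IK))))
  →3  S(I(IK)(IK(II(IK))))
  →4  S(IK(IK(II(IK))))
  →5  S(K(IK(II(IK))))
  →6  S(K(K(II(IK))))
  →7  S(K(K(I(IK))))
  →8  S(K(K(IK)))
  →9  S(K(KK))

Term B:
  start: S(K(KK))

Answer: SAME — A ⇓ S(K(KK)), B ⇓ S(K(KK))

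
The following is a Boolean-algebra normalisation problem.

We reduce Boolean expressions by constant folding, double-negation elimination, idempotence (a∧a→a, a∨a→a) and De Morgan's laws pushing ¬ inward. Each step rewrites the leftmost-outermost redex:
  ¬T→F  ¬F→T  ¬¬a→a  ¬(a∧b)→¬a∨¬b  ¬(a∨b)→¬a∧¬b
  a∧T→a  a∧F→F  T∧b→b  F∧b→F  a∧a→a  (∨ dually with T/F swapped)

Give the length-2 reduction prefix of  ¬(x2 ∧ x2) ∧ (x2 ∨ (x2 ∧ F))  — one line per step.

  start: ¬(x2 ∧ x2) ∧ (x2 ∨ (x2 ∧ F))
  →1  (¬x2 ∨ ¬x2) ∧ (x2 ∨ (x2 ∧ F))
  →2  ¬x2 ∧ (x2 ∨ (x2 ∧ F))

Answer: after 2 steps: ¬x2 ∧ (x2 ∨ (x2 ∧ F))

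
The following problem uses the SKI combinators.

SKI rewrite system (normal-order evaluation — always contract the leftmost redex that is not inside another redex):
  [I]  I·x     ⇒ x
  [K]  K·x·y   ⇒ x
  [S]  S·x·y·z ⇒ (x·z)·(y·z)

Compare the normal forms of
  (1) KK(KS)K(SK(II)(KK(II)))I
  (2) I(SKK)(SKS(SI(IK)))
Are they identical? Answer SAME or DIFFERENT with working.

Term A:
  start: KK(KS)K(SK(II)(KK(II)))I
  step 1: KK(SK(II)(KK(II)))I
  step 2: KI

Term B:
  start: I(SKK)(SKS(SI(IK)))
  step 1: SKK(SKS(SI(IK)))
  step 2: K(SKS(SI(IK)))(K(SKS(SI(IK))))
  step 3: SKS(SI(IK))
  step 4: K(SI(IK))(S(SI(IK)))
  step 5: SI(IK)
  step 6: SIK

Answer: DIFFERENT — A ⇓ KI, B ⇓ SIK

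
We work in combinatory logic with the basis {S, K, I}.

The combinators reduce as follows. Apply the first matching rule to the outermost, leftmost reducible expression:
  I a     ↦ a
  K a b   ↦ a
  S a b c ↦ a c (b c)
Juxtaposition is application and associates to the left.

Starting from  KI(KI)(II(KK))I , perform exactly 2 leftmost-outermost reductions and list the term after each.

  start: KI(KI)(II(KK))I
  [1] I(II(KK))I
  [2] II(KK)I

Answer: after 2 steps: II(KK)I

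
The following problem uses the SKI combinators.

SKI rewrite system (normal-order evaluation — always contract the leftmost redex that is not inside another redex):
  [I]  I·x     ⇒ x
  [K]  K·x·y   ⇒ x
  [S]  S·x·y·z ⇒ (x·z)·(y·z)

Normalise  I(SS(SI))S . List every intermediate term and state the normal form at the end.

  start: I(SS(SI))S
  step 1: SS(SI)S
  step 2: SS(SIS)

Answer: normal form = SS(SIS)  (in 2 steps)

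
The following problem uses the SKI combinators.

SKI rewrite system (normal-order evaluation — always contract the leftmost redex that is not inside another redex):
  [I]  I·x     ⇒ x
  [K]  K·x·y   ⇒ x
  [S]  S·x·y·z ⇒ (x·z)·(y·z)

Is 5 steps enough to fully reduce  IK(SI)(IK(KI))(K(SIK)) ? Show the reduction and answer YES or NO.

  start: IK(SI)(IK(KI))(K(SIK))
  [1] K(SI)(IK(KI))(K(SIK))
  [2] SI(K(SIK))

Answer: YES — reaches normal form SI(K(SIK)) in 2 ≤ 5 steps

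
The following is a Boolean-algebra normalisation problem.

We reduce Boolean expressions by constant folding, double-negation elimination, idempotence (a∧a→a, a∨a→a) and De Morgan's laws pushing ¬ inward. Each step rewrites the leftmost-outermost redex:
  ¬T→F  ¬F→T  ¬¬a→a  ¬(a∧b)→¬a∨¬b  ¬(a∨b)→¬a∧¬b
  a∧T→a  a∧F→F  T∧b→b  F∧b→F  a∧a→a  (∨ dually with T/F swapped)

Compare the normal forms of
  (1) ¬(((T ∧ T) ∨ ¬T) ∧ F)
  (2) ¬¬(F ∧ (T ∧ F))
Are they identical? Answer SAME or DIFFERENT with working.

Answer: DIFFERENT — A ⇓ T, B ⇓ F

Working:
Term A:
  start: ¬(((T ∧ T) ∨ ¬T) ∧ F)
  [1] ¬((T ∧ T) ∨ ¬T) ∨ ¬F
  [2] (¬(T ∧ T) ∧ ¬¬T) ∨ ¬F
  [3] ((¬T ∨ ¬T) ∧ ¬¬T) ∨ ¬F
  [4] (¬T ∧ ¬¬T) ∨ ¬F
  [5] (F ∧ ¬¬T) ∨ ¬F
  [6] F ∨ ¬F
  [7] ¬F
  [8] T

Term B:
  start: ¬¬(F ∧ (T ∧ F))
  [1] F ∧ (T ∧ F)
  [2] F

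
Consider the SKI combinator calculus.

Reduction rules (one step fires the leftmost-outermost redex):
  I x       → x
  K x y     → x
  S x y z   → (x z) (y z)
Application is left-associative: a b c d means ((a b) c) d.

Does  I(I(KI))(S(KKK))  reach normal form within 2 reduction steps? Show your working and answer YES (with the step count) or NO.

  start: I(I(KI))(S(KKK))
  →1  I(KI)(S(KKK))
  →2  KI(S(KKK))

Answer: NO — after 2 steps the term is KI(S(KKK)), not yet normal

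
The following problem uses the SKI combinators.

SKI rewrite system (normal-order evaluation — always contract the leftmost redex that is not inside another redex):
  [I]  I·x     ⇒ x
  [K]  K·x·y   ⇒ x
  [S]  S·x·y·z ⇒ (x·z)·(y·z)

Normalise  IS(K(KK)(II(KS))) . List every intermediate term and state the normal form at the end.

Answer: normal form = S(KK)  (in 2 steps)

Reduction:
  start: IS(K(KK)(II(KS)))
  step 1: S(K(KK)(II(KS)))
  step 2: S(KK)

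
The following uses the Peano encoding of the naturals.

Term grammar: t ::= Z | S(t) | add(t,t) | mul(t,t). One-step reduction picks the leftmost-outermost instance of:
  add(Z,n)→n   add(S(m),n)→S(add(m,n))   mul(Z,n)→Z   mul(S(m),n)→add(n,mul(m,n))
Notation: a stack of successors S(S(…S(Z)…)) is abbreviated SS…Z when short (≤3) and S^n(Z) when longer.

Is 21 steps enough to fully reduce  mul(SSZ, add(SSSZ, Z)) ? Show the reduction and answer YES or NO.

Answer: YES — reaches normal form S^6(Z) in 19 ≤ 21 steps

Derivation:
  start: mul(SSZ, add(SSSZ, Z))
  step 1: add(add(SSSZ, Z), mul(SZ, add(SSSZ, Z)))
  step 2: add(S(add(SSZ, Z)), mul(SZ, add(SSSZ, Z)))
  step 3: S(add(add(SSZ, Z), mul(SZ, add(SSSZ, Z))))
  step 4: S(add(S(add(SZ, Z)), mul(SZ, add(SSSZ, Z))))
  step 5: S(S(add(add(SZ, Z), mul(SZ, add(SSSZ, Z)))))
  step 6: S(S(add(S(add(Z, Z)), mul(SZ, add(SSSZ, Z)))))
  step 7: S(S(S(add(add(Z, Z), mul(SZ, add(SSSZ, Z))))))
  step 8: S(S(S(add(Z, mul(SZ, add(SSSZ, Z))))))
  step 9: S(S(S(mul(SZ, add(SSSZ, Z)))))
  step 10: S(S(S(add(add(SSSZ, Z), mul(Z, add(SSSZ, Z))))))
  step 11: S(S(S(add(S(add(SSZ, Z)), mul(Z, add(SSSZ, Z))))))
  step 12: S(S(S(S(add(add(SSZ, Z), mul(Z, add(SSSZ, Z)))))))
  step 13: S(S(S(S(add(S(add(SZ, Z)), mul(Z, add(SSSZ, Z)))))))
  step 14: S(S(S(S(S(add(add(SZ, Z), mul(Z, add(SSSZ, Z))))))))
  step 15: S(S(S(S(S(add(S(add(Z, Z)), mul(Z, add(SSSZ, Z))))))))
  step 16: S(S(S(S(S(S(add(add(Z, Z), mul(Z, add(SSSZ, Z)))))))))
  step 17: S(S(S(S(S(S(add(Z, mul(Z, add(SSSZ, Z)))))))))
  step 18: S(S(S(S(S(S(mul(Z, add(SSSZ, Z))))))))
  step 19: S^6(Z)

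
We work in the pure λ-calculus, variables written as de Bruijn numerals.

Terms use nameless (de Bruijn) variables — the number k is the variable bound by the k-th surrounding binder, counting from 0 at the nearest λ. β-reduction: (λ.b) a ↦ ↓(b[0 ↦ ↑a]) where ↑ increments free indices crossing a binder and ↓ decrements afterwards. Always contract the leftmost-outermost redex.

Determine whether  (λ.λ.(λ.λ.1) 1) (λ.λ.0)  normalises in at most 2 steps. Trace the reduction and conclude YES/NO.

Answer: YES — reaches normal form λ.λ.λ.λ.0 in 2 ≤ 2 steps

Reduction:
  start: (λ.λ.(λ.λ.1) 1) (λ.λ.0)
  →1  λ.(λ.λ.1) (λ.λ.0)
  →2  λ.λ.λ.λ.0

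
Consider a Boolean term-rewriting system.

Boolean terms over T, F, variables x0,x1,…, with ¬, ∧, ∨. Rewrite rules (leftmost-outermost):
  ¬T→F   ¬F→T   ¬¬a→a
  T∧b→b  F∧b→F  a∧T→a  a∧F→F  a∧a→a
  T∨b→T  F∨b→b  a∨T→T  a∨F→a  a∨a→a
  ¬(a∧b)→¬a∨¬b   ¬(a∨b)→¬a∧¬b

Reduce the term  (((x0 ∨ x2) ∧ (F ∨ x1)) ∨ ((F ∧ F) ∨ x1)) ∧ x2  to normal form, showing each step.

Answer: normal form = (((x0 ∨ x2) ∧ x1) ∨ x1) ∧ x2  (in 3 steps)

Working:
  start: (((x0 ∨ x2) ∧ (F ∨ x1)) ∨ ((F ∧ F) ∨ x1)) ∧ x2
  step 1: (((x0 ∨ x2) ∧ x1) ∨ ((F ∧ F) ∨ x1)) ∧ x2
  step 2: (((x0 ∨ x2) ∧ x1) ∨ (F ∨ x1)) ∧ x2
  step 3: (((x0 ∨ x2) ∧ x1) ∨ x1) ∧ x2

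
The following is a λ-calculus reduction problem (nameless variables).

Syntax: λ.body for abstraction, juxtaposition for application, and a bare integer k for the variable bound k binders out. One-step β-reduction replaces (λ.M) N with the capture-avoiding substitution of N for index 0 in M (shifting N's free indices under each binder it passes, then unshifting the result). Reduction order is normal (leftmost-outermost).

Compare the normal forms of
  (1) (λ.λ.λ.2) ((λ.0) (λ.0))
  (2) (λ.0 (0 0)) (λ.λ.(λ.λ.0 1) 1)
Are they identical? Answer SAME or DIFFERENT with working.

Answer: DIFFERENT — A ⇓ λ.λ.λ.0, B ⇓ λ.λ.0 (λ.λ.0 (λ.λ.λ.0 2))

Derivation:
Term A:
  start: (λ.λ.λ.2) ((λ.0) (λ.0))
  [1] λ.λ.(λ.0) (λ.0)
  [2] λ.λ.λ.0

Term B:
  start: (λ.0 (0 0)) (λ.λ.(λ.λ.0 1) 1)
  [1] (λ.λ.(λ.λ.0 1) 1) ((λ.λ.(λ.λ.0 1) 1) (λ.λ.(λ.λ.0 1) 1))
  [2] λ.(λ.λ.0 1) ((λ.λ.(λ.λ.0 1) 1) (λ.λ.(λ.λ.0 1) 1))
  [3] λ.λ.0 ((λ.λ.(λ.λ.0 1) 1) (λ.λ.(λ.λ.0 1) 1))
  [4] λ.λ.0 (λ.(λ.λ.0 1) (λ.λ.(λ.λ.0 1) 1))
  [5] λ.λ.0 (λ.λ.0 (λ.λ.(λ.λ.0 1) 1))
  [6] λ.λ.0 (λ.λ.0 (λ.λ.λ.0 2))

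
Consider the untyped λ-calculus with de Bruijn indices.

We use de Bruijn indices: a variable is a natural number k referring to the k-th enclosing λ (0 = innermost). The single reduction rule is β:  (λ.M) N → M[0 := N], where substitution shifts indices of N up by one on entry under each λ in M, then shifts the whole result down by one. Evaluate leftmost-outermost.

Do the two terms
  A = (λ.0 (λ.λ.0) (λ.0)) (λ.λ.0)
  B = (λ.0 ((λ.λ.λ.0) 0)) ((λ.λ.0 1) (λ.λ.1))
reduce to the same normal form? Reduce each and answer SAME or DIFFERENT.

Term A:
  start: (λ.0 (λ.λ.0) (λ.0)) (λ.λ.0)
  step 1: (λ.λ.0) (λ.λ.0) (λ.0)
  step 2: (λ.0) (λ.0)
  step 3: λ.0

Term B:
  start: (λ.0 ((λ.λ.λ.0) 0)) ((λ.λ.0 1) (λ.λ.1))
  step 1: (λ.λ.0 1) (λ.λ.1) ((λ.λ.λ.0) ((λ.λ.0 1) (λ.λ.1)))
  step 2: (λ.0 (λ.λ.1)) ((λ.λ.λ.0) ((λ.λ.0 1) (λ.λ.1)))
  step 3: (λ.λ.λ.0) ((λ.λ.0 1) (λ.λ.1)) (λ.λ.1)
  step 4: (λ.λ.0) (λ.λ.1)
  step 5: λ.0

Answer: SAME — A ⇓ λ.0, B ⇓ λ.0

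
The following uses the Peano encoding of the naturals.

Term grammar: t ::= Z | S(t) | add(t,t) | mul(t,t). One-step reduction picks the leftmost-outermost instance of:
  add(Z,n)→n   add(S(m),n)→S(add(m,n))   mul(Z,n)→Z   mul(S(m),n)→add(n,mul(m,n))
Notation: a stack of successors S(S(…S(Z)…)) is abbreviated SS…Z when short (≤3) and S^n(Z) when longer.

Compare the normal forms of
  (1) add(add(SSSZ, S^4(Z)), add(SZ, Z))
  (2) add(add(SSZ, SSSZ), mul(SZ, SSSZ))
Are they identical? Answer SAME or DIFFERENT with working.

Term A:
  start: add(add(SSSZ, S^4(Z)), add(SZ, Z))
  step 1: add(S(add(SSZ, S^4(Z))), add(SZ, Z))
  step 2: S(add(add(SSZ, S^4(Z)), add(SZ, Z)))
  step 3: S(add(S(add(SZ, S^4(Z))), add(SZ, Z)))
  step 4: S(S(add(add(SZ, S^4(Z)), add(SZ, Z))))
  step 5: S(S(add(S(add(Z, S^4(Z))), add(SZ, Z))))
  step 6: S(S(S(add(add(Z, S^4(Z)), add(SZ, Z)))))
  step 7: S(S(S(add(S^4(Z), add(SZ, Z)))))
  step 8: S(S(S(S(add(SSSZ, add(SZ, Z))))))
  step 9: S(S(S(S(S(add(SSZ, add(SZ, Z)))))))
  step 10: S(S(S(S(S(S(add(SZ, add(SZ, Z))))))))
  step 11: S(S(S(S(S(S(S(add(Z, add(SZ, Z)))))))))
  step 12: S(S(S(S(S(S(S(add(SZ, Z))))))))
  step 13: S(S(S(S(S(S(S(S(add(Z, Z)))))))))
  step 14: S^8(Z)

Term B:
  start: add(add(SSZ, SSSZ), mul(SZ, SSSZ))
  step 1: add(S(add(SZ, SSSZ)), mul(SZ, SSSZ))
  step 2: S(add(add(SZ, SSSZ), mul(SZ, SSSZ)))
  step 3: S(add(S(add(Z, SSSZ)), mul(SZ, SSSZ)))
  step 4: S(S(add(add(Z, SSSZ), mul(SZ, SSSZ))))
  step 5: S(S(add(SSSZ, mul(SZ, SSSZ))))
  step 6: S(S(S(add(SSZ, mul(SZ, SSSZ)))))
  step 7: S(S(S(S(add(SZ, mul(SZ, SSSZ))))))
  step 8: S(S(S(S(S(add(Z, mul(SZ, SSSZ)))))))
  step 9: S(S(S(S(S(mul(SZ, SSSZ))))))
  step 10: S(S(S(S(S(add(SSSZ, mul(Z, SSSZ)))))))
  step 11: S(S(S(S(S(S(add(SSZ, mul(Z, SSSZ))))))))
  step 12: S(S(S(S(S(S(S(add(SZ, mul(Z, SSSZ)))))))))
  step 13: S(S(S(S(S(S(S(S(add(Z, mul(Z, SSSZ))))))))))
  step 14: S(S(S(S(S(S(S(S(mul(Z, SSSZ)))))))))
  step 15: S^8(Z)

Answer: SAME — A ⇓ S^8(Z), B ⇓ S^8(Z)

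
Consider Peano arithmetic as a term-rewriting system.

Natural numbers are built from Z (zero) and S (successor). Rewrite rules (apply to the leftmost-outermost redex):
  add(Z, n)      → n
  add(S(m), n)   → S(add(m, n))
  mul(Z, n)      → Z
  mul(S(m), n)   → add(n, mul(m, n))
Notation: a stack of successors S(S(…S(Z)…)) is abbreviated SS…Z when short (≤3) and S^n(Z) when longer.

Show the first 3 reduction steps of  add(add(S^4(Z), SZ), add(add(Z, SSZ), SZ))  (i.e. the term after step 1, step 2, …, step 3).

Answer: after 3 steps: S(add(S(add(SSZ, SZ)), add(add(Z, SSZ), SZ)))

Reduction:
  start: add(add(S^4(Z), SZ), add(add(Z, SSZ), SZ))
  step 1: add(S(add(SSSZ, SZ)), add(add(Z, SSZ), SZ))
  step 2: S(add(add(SSSZ, SZ), add(add(Z, SSZ), SZ)))
  step 3: S(add(S(add(SSZ, SZ)), add(add(Z, SSZ), SZ)))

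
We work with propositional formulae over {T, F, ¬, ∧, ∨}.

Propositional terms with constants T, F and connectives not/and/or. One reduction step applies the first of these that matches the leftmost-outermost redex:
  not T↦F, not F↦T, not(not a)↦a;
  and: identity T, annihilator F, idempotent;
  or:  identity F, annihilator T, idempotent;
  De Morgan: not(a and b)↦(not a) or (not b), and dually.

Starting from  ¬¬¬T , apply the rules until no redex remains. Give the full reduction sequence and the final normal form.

Answer: normal form = F  (in 2 steps)

Working:
  start: ¬¬¬T
  step 1: ¬T
  step 2: F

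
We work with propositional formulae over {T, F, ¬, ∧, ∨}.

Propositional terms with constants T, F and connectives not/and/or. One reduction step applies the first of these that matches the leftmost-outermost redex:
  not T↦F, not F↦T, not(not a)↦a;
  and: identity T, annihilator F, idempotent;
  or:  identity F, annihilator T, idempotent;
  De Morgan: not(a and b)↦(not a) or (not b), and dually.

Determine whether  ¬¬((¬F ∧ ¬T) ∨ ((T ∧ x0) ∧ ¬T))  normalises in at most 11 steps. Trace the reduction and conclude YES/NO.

Answer: YES — reaches normal form F in 8 ≤ 11 steps

Derivation:
  start: ¬¬((¬F ∧ ¬T) ∨ ((T ∧ x0) ∧ ¬T))
  step 1: (¬F ∧ ¬T) ∨ ((T ∧ x0) ∧ ¬T)
  step 2: (T ∧ ¬T) ∨ ((T ∧ x0) ∧ ¬T)
  step 3: ¬T ∨ ((T ∧ x0) ∧ ¬T)
  step 4: F ∨ ((T ∧ x0) ∧ ¬T)
  step 5: (T ∧ x0) ∧ ¬T
  step 6: x0 ∧ ¬T
  step 7: x0 ∧ F
  step 8: F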